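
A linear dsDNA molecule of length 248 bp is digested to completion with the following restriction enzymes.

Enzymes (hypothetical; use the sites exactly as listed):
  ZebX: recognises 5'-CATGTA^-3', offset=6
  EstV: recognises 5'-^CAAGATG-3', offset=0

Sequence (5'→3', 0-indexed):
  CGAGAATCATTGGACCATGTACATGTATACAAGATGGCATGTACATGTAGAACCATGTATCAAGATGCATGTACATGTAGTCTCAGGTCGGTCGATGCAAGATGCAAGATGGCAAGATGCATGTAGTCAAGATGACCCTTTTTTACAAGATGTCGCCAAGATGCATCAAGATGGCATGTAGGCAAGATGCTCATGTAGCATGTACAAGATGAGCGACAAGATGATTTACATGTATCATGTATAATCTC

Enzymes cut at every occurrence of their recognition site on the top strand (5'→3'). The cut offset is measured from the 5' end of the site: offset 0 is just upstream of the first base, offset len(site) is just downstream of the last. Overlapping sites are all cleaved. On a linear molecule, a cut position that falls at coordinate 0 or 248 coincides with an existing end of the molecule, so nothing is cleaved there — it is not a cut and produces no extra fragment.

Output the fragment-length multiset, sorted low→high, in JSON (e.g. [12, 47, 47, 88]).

Site scan:
  ZebX (CATGTA, off=6): starts [15, 21, 37, 43, 53, 67, 73, 119, 174, 191, 198, 228, 235] → cuts [21, 27, 43, 49, 59, 73, 79, 125, 180, 197, 204, 234, 241]
  EstV (CAAGATG, off=0): starts [29, 60, 97, 104, 112, 127, 145, 156, 166, 182, 204, 216] → cuts [29, 60, 97, 104, 112, 127, 145, 156, 166, 182, 204, 216]

All cut coordinates (distinct, sorted): [21, 27, 29, 43, 49, 59, 60, 73, 79, 97, 104, 112, 125, 127, 145, 156, 166, 180, 182, 197, 204, 216, 234, 241]

Fragment lengths:
  [0,21): 21 bp
  [21,27): 6 bp
  [27,29): 2 bp
  [29,43): 14 bp
  [43,49): 6 bp
  [49,59): 10 bp
  [59,60): 1 bp
  [60,73): 13 bp
  [73,79): 6 bp
  [79,97): 18 bp
  [97,104): 7 bp
  [104,112): 8 bp
  [112,125): 13 bp
  [125,127): 2 bp
  [127,145): 18 bp
  [145,156): 11 bp
  [156,166): 10 bp
  [166,180): 14 bp
  [180,182): 2 bp
  [182,197): 15 bp
  [197,204): 7 bp
  [204,216): 12 bp
  [216,234): 18 bp
  [234,241): 7 bp
  [241,248): 7 bp

[1,2,2,2,6,6,6,7,7,7,7,8,10,10,11,12,13,13,14,14,15,18,18,18,21]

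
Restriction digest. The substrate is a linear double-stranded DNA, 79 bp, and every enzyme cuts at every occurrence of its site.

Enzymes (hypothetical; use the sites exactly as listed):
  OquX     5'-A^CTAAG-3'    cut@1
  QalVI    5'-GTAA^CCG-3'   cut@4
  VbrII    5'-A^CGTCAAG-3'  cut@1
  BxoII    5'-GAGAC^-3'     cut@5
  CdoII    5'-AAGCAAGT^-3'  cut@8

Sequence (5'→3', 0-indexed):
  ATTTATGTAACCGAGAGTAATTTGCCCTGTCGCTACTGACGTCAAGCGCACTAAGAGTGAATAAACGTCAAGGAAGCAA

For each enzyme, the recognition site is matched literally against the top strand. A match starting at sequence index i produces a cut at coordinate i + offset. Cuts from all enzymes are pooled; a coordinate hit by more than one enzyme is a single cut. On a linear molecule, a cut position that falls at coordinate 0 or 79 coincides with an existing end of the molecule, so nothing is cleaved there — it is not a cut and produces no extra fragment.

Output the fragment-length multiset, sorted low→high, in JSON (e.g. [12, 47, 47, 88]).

[10,11,14,15,29]

Scan for sites:
  OquX ACTAAG/1: at [49] ⇒ [50]
  QalVI GTAACCG/4: at [6] ⇒ [10]
  VbrII ACGTCAAG/1: at [38, 64] ⇒ [39, 65]
  BxoII (GAGAC, off=5): no sites
  CdoII (AAGCAAGT, off=8): no sites

Pooled cuts: [10, 39, 50, 65]

Fragments:
  [0,10): 10 bp
  [10,39): 29 bp
  [39,50): 11 bp
  [50,65): 15 bp
  [65,79): 14 bp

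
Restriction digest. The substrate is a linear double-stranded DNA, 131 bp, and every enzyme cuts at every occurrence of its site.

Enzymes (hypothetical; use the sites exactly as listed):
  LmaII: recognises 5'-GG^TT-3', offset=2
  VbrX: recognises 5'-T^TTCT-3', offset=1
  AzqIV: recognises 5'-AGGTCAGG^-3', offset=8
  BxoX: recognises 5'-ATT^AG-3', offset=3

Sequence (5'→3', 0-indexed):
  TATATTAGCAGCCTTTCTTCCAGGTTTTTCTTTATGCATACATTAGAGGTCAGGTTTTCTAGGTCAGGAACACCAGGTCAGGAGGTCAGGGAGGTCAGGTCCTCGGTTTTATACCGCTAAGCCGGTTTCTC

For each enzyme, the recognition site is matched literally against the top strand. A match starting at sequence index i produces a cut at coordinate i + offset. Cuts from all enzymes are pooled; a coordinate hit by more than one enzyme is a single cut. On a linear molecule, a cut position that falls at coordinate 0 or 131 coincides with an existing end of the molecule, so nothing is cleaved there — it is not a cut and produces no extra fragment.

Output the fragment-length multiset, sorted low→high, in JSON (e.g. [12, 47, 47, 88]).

Site scan:
  LmaII GGTT/2: at [22, 52, 104, 123] ⇒ [24, 54, 106, 125]
  VbrX TTTCT/1: at [13, 26, 55, 125] ⇒ [14, 27, 56, 126]
  AzqIV AGGTCAGG/8: at [46, 60, 74, 82, 91] ⇒ [54, 68, 82, 90, 99]
  BxoX ATTAG/3: at [3, 41] ⇒ [6, 44]

All cut coordinates (distinct, sorted): [6, 14, 24, 27, 44, 54, 56, 68, 82, 90, 99, 106, 125, 126]

Fragments:
  [0,6): 6 bp
  [6,14): 8 bp
  [14,24): 10 bp
  [24,27): 3 bp
  [27,44): 17 bp
  [44,54): 10 bp
  [54,56): 2 bp
  [56,68): 12 bp
  [68,82): 14 bp
  [82,90): 8 bp
  [90,99): 9 bp
  [99,106): 7 bp
  [106,125): 19 bp
  [125,126): 1 bp
  [126,131): 5 bp

[1,2,3,5,6,7,8,8,9,10,10,12,14,17,19]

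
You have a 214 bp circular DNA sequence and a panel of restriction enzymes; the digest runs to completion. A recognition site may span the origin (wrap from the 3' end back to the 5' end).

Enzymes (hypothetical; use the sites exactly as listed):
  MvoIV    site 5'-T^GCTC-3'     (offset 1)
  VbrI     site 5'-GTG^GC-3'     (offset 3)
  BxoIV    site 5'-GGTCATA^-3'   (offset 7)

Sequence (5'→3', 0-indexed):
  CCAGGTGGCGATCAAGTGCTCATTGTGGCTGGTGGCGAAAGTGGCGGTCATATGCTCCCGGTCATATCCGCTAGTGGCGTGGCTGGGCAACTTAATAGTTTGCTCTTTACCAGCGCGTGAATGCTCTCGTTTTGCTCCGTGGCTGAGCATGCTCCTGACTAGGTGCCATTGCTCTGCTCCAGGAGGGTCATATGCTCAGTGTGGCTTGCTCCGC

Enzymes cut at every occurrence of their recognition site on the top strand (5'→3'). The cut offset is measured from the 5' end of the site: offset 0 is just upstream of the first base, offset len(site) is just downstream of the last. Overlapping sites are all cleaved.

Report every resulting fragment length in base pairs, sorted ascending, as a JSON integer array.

Site scan:
  MvoIV (TGCTC, off=1): starts [16, 52, 100, 121, 132, 149, 169, 174, 192, 206] → cuts [17, 53, 101, 122, 133, 150, 170, 175, 193, 207]
  VbrI (GTGGC, off=3): starts [4, 24, 31, 40, 73, 78, 138, 200] → cuts [7, 27, 34, 43, 76, 81, 141, 203]
  BxoIV (GGTCATA, off=7): starts [45, 59, 185] → cuts [52, 66, 192]

Pooled cuts: [7, 17, 27, 34, 43, 52, 53, 66, 76, 81, 101, 122, 133, 141, 150, 170, 175, 192, 193, 203, 207]

Fragments:
  7→17: 10 bp
  17→27: 10 bp
  27→34: 7 bp
  34→43: 9 bp
  43→52: 9 bp
  52→53: 1 bp
  53→66: 13 bp
  66→76: 10 bp
  76→81: 5 bp
  81→101: 20 bp
  101→122: 21 bp
  122→133: 11 bp
  133→141: 8 bp
  141→150: 9 bp
  150→170: 20 bp
  170→175: 5 bp
  175→192: 17 bp
  192→193: 1 bp
  193→203: 10 bp
  203→207: 4 bp
  207→7 (wrap): 214-207+7 = 14 bp

[1,1,4,5,5,7,8,9,9,9,10,10,10,10,11,13,14,17,20,20,21]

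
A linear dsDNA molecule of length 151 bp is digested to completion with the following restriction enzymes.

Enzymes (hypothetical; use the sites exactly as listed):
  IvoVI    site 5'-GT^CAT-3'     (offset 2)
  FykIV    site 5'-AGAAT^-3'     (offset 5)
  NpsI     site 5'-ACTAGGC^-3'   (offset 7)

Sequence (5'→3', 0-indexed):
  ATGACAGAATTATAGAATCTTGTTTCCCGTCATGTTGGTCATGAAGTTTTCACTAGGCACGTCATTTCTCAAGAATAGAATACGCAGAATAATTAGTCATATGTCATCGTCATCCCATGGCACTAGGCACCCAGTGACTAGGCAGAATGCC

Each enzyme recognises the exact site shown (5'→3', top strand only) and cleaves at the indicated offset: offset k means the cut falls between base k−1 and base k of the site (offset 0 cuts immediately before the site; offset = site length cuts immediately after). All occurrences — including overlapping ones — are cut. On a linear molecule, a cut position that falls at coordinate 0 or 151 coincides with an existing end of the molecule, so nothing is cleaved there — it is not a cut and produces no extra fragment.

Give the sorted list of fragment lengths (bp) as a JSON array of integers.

Scan for sites:
  IvoVI (GTCAT, off=2): starts [28, 37, 60, 95, 102, 108] → cuts [30, 39, 62, 97, 104, 110]
  FykIV (AGAAT, off=5): starts [5, 13, 71, 76, 85, 143] → cuts [10, 18, 76, 81, 90, 148]
  NpsI (ACTAGGC, off=7): starts [51, 121, 136] → cuts [58, 128, 143]

All cut coordinates (distinct, sorted): [10, 18, 30, 39, 58, 62, 76, 81, 90, 97, 104, 110, 128, 143, 148]

Fragments:
  [0,10): 10 bp
  [10,18): 8 bp
  [18,30): 12 bp
  [30,39): 9 bp
  [39,58): 19 bp
  [58,62): 4 bp
  [62,76): 14 bp
  [76,81): 5 bp
  [81,90): 9 bp
  [90,97): 7 bp
  [97,104): 7 bp
  [104,110): 6 bp
  [110,128): 18 bp
  [128,143): 15 bp
  [143,148): 5 bp
  [148,151): 3 bp

[3,4,5,5,6,7,7,8,9,9,10,12,14,15,18,19]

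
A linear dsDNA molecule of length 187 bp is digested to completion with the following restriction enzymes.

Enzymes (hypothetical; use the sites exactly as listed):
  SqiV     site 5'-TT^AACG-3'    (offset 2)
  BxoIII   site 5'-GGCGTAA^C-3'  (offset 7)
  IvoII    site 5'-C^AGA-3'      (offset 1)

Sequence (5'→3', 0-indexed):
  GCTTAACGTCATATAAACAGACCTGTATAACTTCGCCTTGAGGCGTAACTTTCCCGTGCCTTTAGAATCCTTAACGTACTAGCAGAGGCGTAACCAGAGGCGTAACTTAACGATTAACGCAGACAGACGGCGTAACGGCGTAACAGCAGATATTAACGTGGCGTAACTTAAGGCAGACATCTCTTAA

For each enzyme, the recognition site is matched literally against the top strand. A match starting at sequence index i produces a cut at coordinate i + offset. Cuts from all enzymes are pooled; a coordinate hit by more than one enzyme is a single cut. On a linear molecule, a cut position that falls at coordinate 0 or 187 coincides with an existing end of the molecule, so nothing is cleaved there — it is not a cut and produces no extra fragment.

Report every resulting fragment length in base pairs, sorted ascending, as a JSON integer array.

[2,3,4,4,4,5,7,7,8,8,10,10,11,11,12,13,14,24,30]

Scan for sites:
  SqiV TTAACG/2: at [2, 70, 106, 113, 152] ⇒ [4, 72, 108, 115, 154]
  BxoIII GGCGTAAC/7: at [41, 86, 98, 128, 136, 159] ⇒ [48, 93, 105, 135, 143, 166]
  IvoII CAGA/1: at [17, 82, 94, 119, 123, 146, 173] ⇒ [18, 83, 95, 120, 124, 147, 174]

Pooled cuts: [4, 18, 48, 72, 83, 93, 95, 105, 108, 115, 120, 124, 135, 143, 147, 154, 166, 174]

Fragment lengths:
  [0,4): 4 bp
  [4,18): 14 bp
  [18,48): 30 bp
  [48,72): 24 bp
  [72,83): 11 bp
  [83,93): 10 bp
  [93,95): 2 bp
  [95,105): 10 bp
  [105,108): 3 bp
  [108,115): 7 bp
  [115,120): 5 bp
  [120,124): 4 bp
  [124,135): 11 bp
  [135,143): 8 bp
  [143,147): 4 bp
  [147,154): 7 bp
  [154,166): 12 bp
  [166,174): 8 bp
  [174,187): 13 bp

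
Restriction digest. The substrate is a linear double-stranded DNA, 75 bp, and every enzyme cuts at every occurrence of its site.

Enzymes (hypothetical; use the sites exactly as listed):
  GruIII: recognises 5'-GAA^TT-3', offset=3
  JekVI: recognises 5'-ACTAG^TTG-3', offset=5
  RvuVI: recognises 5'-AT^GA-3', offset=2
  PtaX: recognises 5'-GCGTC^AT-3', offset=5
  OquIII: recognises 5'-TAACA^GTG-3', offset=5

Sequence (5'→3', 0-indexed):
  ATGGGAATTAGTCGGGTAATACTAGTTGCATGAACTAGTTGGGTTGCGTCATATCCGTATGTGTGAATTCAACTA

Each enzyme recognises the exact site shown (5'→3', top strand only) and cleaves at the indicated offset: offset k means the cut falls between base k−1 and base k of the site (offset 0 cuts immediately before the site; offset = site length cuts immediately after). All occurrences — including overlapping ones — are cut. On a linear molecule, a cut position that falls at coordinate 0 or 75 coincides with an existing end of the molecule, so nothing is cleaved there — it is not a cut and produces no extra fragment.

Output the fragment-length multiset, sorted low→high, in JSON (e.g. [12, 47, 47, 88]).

[6,7,7,8,12,17,18]

Site scan:
  GruIII GAATT/3: at [4, 64] ⇒ [7, 67]
  JekVI ACTAGTTG/5: at [20, 33] ⇒ [25, 38]
  RvuVI ATGA/2: at [29] ⇒ [31]
  PtaX GCGTCAT/5: at [45] ⇒ [50]
  OquIII (TAACAGTG, off=5): no sites

All cut coordinates (distinct, sorted): [7, 25, 31, 38, 50, 67]

Fragments:
  [0,7): 7 bp
  [7,25): 18 bp
  [25,31): 6 bp
  [31,38): 7 bp
  [38,50): 12 bp
  [50,67): 17 bp
  [67,75): 8 bp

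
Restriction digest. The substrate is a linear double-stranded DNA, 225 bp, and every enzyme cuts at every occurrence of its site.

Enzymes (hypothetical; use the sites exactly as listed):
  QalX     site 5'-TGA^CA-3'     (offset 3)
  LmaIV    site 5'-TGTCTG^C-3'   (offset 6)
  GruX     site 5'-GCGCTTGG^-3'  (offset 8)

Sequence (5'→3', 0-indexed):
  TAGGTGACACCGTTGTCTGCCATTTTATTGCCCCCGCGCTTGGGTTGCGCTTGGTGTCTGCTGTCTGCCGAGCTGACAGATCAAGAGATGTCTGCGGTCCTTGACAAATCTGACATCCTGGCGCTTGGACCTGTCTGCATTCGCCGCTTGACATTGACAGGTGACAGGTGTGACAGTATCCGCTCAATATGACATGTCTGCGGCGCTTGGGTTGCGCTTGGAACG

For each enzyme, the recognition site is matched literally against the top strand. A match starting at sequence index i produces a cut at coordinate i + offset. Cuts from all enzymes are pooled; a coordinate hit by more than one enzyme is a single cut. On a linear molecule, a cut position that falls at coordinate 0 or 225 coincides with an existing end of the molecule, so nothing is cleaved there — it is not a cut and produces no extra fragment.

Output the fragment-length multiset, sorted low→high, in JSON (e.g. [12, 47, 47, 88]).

[4,6,6,7,7,7,8,9,9,9,9,10,10,11,11,12,14,15,18,19,24]

Scan for sites:
  QalX TGACA/3: at [4, 73, 101, 110, 148, 154, 161, 170, 189] ⇒ [7, 76, 104, 113, 151, 157, 164, 173, 192]
  LmaIV TGTCTGC/6: at [13, 54, 61, 88, 131, 194] ⇒ [19, 60, 67, 94, 137, 200]
  GruX GCGCTTGG/8: at [35, 46, 120, 202, 213] ⇒ [43, 54, 128, 210, 221]

Pooled cuts: [7, 19, 43, 54, 60, 67, 76, 94, 104, 113, 128, 137, 151, 157, 164, 173, 192, 200, 210, 221]

Fragment lengths:
  [0,7): 7 bp
  [7,19): 12 bp
  [19,43): 24 bp
  [43,54): 11 bp
  [54,60): 6 bp
  [60,67): 7 bp
  [67,76): 9 bp
  [76,94): 18 bp
  [94,104): 10 bp
  [104,113): 9 bp
  [113,128): 15 bp
  [128,137): 9 bp
  [137,151): 14 bp
  [151,157): 6 bp
  [157,164): 7 bp
  [164,173): 9 bp
  [173,192): 19 bp
  [192,200): 8 bp
  [200,210): 10 bp
  [210,221): 11 bp
  [221,225): 4 bp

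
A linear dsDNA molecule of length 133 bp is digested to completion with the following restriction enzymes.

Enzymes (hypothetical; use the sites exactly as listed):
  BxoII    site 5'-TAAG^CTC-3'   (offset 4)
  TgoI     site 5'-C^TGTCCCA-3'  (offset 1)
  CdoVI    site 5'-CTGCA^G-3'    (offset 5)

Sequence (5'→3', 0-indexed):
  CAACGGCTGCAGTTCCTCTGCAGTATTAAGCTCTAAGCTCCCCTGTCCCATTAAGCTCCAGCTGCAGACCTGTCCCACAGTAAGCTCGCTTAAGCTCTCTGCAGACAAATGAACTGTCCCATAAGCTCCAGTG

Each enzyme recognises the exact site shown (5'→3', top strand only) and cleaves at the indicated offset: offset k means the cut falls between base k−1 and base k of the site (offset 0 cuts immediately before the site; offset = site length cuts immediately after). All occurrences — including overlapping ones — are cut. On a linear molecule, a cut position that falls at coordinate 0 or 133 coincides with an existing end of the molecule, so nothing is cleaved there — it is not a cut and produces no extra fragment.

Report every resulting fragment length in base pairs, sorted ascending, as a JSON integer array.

Site scan:
  BxoII (TAAGCTC, off=4): starts [26, 33, 51, 80, 90, 121] → cuts [30, 37, 55, 84, 94, 125]
  TgoI (CTGTCCCA, off=1): starts [42, 69, 113] → cuts [43, 70, 114]
  CdoVI (CTGCAG, off=5): starts [6, 17, 61, 98] → cuts [11, 22, 66, 103]

All cut coordinates (distinct, sorted): [11, 22, 30, 37, 43, 55, 66, 70, 84, 94, 103, 114, 125]

Fragments:
  [0,11): 11 bp
  [11,22): 11 bp
  [22,30): 8 bp
  [30,37): 7 bp
  [37,43): 6 bp
  [43,55): 12 bp
  [55,66): 11 bp
  [66,70): 4 bp
  [70,84): 14 bp
  [84,94): 10 bp
  [94,103): 9 bp
  [103,114): 11 bp
  [114,125): 11 bp
  [125,133): 8 bp

[4,6,7,8,8,9,10,11,11,11,11,11,12,14]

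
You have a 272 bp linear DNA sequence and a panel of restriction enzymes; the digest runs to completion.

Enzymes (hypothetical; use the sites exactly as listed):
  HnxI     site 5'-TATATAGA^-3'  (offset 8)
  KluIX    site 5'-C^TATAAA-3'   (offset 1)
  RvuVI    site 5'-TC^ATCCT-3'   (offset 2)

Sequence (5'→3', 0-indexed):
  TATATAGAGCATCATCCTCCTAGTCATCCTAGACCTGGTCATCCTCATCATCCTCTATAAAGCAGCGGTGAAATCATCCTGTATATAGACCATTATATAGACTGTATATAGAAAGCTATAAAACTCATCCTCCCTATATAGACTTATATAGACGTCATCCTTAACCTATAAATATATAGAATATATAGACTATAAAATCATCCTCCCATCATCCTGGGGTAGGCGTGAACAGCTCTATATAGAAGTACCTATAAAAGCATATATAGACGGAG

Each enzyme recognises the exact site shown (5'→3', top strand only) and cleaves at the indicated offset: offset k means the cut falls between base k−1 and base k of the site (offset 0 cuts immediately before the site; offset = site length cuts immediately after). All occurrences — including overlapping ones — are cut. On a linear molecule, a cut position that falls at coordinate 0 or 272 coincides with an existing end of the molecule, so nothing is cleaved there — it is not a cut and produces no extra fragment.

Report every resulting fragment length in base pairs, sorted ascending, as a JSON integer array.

[1,4,4,5,5,6,6,8,9,9,9,10,10,10,11,11,12,12,14,14,15,16,18,20,33]

Site scan:
  HnxI (TATATAGA, off=8): starts [0, 81, 93, 104, 134, 144, 172, 181, 235, 259] → cuts [8, 89, 101, 112, 142, 152, 180, 189, 243, 267]
  KluIX (CTATAAA, off=1): starts [54, 115, 165, 189, 248] → cuts [55, 116, 166, 190, 249]
  RvuVI (TCATCCT, off=2): starts [11, 23, 38, 47, 73, 124, 154, 197, 208] → cuts [13, 25, 40, 49, 75, 126, 156, 199, 210]

Pooled cuts: [8, 13, 25, 40, 49, 55, 75, 89, 101, 112, 116, 126, 142, 152, 156, 166, 180, 189, 190, 199, 210, 243, 249, 267]

Fragment lengths:
  [0,8): 8 bp
  [8,13): 5 bp
  [13,25): 12 bp
  [25,40): 15 bp
  [40,49): 9 bp
  [49,55): 6 bp
  [55,75): 20 bp
  [75,89): 14 bp
  [89,101): 12 bp
  [101,112): 11 bp
  [112,116): 4 bp
  [116,126): 10 bp
  [126,142): 16 bp
  [142,152): 10 bp
  [152,156): 4 bp
  [156,166): 10 bp
  [166,180): 14 bp
  [180,189): 9 bp
  [189,190): 1 bp
  [190,199): 9 bp
  [199,210): 11 bp
  [210,243): 33 bp
  [243,249): 6 bp
  [249,267): 18 bp
  [267,272): 5 bp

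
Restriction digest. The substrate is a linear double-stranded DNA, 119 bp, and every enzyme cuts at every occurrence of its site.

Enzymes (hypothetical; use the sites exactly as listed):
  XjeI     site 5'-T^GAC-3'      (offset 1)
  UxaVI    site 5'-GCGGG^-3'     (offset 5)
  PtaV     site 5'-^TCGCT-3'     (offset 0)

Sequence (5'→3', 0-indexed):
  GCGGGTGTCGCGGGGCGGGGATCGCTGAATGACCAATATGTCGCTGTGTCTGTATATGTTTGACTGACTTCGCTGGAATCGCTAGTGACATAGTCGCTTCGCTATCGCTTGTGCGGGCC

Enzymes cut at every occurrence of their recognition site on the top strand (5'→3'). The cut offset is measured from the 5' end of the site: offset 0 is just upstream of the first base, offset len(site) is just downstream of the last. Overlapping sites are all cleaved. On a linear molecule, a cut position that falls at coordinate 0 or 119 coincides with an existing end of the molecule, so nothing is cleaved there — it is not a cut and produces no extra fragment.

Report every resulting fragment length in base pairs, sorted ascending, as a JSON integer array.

Site scan:
  XjeI (TGAC, off=1): starts [29, 60, 64, 85] → cuts [30, 61, 65, 86]
  UxaVI (GCGGG, off=5): starts [0, 9, 14, 112] → cuts [5, 14, 19, 117]
  PtaV (TCGCT, off=0): starts [21, 40, 69, 78, 93, 98, 104] → cuts [21, 40, 69, 78, 93, 98, 104]

Pooled cuts: [5, 14, 19, 21, 30, 40, 61, 65, 69, 78, 86, 93, 98, 104, 117]

Fragment lengths:
  [0,5): 5 bp
  [5,14): 9 bp
  [14,19): 5 bp
  [19,21): 2 bp
  [21,30): 9 bp
  [30,40): 10 bp
  [40,61): 21 bp
  [61,65): 4 bp
  [65,69): 4 bp
  [69,78): 9 bp
  [78,86): 8 bp
  [86,93): 7 bp
  [93,98): 5 bp
  [98,104): 6 bp
  [104,117): 13 bp
  [117,119): 2 bp

[2,2,4,4,5,5,5,6,7,8,9,9,9,10,13,21]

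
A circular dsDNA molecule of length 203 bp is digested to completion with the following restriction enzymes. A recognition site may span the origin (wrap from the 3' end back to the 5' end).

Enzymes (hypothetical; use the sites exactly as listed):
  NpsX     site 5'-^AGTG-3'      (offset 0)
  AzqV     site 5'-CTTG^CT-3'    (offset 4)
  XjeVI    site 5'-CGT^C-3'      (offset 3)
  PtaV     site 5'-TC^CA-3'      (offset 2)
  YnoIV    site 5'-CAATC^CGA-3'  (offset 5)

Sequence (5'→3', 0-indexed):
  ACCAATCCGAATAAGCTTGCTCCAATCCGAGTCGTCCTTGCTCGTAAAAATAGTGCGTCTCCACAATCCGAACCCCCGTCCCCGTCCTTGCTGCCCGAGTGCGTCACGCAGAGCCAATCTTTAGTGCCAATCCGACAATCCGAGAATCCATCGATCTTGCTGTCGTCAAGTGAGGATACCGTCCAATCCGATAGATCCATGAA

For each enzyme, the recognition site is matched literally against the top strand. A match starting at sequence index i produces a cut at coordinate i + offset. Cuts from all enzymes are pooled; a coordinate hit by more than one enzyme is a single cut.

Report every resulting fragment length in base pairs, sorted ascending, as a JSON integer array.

Scan for sites:
  NpsX AGTG/0: at [51, 97, 122, 168] ⇒ [51, 97, 122, 168]
  AzqV CTTGCT/4: at [15, 36, 86, 155] ⇒ [19, 40, 90, 159]
  XjeVI CGTC/3: at [32, 55, 76, 82, 101, 163, 179] ⇒ [35, 58, 79, 85, 104, 166, 182]
  PtaV TCCA/2: at [20, 59, 146, 181, 195] ⇒ [22, 61, 148, 183, 197]
  YnoIV CAATCCGA/5: at [2, 22, 63, 127, 135, 183] ⇒ [7, 27, 68, 132, 140, 188]

All cut coordinates (distinct, sorted): [7, 19, 22, 27, 35, 40, 51, 58, 61, 68, 79, 85, 90, 97, 104, 122, 132, 140, 148, 159, 166, 168, 182, 183, 188, 197]

Fragment lengths:
  7→19: 12 bp
  19→22: 3 bp
  22→27: 5 bp
  27→35: 8 bp
  35→40: 5 bp
  40→51: 11 bp
  51→58: 7 bp
  58→61: 3 bp
  61→68: 7 bp
  68→79: 11 bp
  79→85: 6 bp
  85→90: 5 bp
  90→97: 7 bp
  97→104: 7 bp
  104→122: 18 bp
  122→132: 10 bp
  132→140: 8 bp
  140→148: 8 bp
  148→159: 11 bp
  159→166: 7 bp
  166→168: 2 bp
  168→182: 14 bp
  182→183: 1 bp
  183→188: 5 bp
  188→197: 9 bp
  197→7 (wrap): 203-197+7 = 13 bp

[1,2,3,3,5,5,5,5,6,7,7,7,7,7,8,8,8,9,10,11,11,11,12,13,14,18]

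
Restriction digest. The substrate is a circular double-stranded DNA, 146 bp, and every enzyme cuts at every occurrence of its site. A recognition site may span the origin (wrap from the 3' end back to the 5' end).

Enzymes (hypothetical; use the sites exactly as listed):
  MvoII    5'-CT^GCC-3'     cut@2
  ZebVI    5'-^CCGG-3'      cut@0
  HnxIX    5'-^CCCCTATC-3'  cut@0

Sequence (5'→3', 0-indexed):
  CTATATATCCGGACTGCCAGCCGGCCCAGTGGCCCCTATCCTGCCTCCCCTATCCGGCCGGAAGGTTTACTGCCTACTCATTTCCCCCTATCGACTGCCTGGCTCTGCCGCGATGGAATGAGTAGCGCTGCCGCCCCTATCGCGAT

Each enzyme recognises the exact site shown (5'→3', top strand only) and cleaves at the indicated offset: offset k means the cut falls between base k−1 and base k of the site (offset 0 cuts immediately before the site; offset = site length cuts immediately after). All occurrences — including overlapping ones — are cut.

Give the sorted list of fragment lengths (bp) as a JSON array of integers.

Site scan:
  MvoII CTGCC/2: at [13, 40, 69, 94, 104, 127] ⇒ [15, 42, 71, 96, 106, 129]
  ZebVI CCGG/0: at [8, 20, 53, 57] ⇒ [8, 20, 53, 57]
  HnxIX CCCCTATC/0: at [32, 46, 84, 133] ⇒ [32, 46, 84, 133]

All cut coordinates (distinct, sorted): [8, 15, 20, 32, 42, 46, 53, 57, 71, 84, 96, 106, 129, 133]

Fragments:
  8→15: 7 bp
  15→20: 5 bp
  20→32: 12 bp
  32→42: 10 bp
  42→46: 4 bp
  46→53: 7 bp
  53→57: 4 bp
  57→71: 14 bp
  71→84: 13 bp
  84→96: 12 bp
  96→106: 10 bp
  106→129: 23 bp
  129→133: 4 bp
  133→8 (wrap): 146-133+8 = 21 bp

[4,4,4,5,7,7,10,10,12,12,13,14,21,23]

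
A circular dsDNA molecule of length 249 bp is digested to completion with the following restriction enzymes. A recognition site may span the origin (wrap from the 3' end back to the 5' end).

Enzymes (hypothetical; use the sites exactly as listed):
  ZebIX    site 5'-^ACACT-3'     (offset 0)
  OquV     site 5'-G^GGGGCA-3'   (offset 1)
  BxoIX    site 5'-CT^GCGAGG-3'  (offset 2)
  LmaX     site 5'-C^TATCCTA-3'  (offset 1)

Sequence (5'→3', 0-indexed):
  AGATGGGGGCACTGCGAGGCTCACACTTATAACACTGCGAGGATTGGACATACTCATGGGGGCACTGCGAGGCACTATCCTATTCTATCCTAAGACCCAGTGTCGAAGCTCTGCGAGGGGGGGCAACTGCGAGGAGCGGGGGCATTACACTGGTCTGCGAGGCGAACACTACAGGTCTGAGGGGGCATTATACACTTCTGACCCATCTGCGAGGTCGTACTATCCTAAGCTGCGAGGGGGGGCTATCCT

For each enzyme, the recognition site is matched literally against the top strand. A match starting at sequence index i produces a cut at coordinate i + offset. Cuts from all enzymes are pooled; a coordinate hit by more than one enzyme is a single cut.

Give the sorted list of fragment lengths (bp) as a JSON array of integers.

Site scan:
  ZebIX (ACACT, off=0): starts [22, 31, 146, 165, 191] → cuts [22, 31, 146, 165, 191]
  OquV (GGGGGCA, off=1): starts [4, 57, 118, 137, 180] → cuts [5, 58, 119, 138, 181]
  BxoIX (CTGCGAGG, off=2): starts [11, 34, 64, 110, 126, 154, 206, 229] → cuts [13, 36, 66, 112, 128, 156, 208, 231]
  LmaX (CTATCCTA, off=1): starts [74, 84, 219, 242] → cuts [75, 85, 220, 243]

All cut coordinates (distinct, sorted): [5, 13, 22, 31, 36, 58, 66, 75, 85, 112, 119, 128, 138, 146, 156, 165, 181, 191, 208, 220, 231, 243]

Fragment lengths:
  5→13: 8 bp
  13→22: 9 bp
  22→31: 9 bp
  31→36: 5 bp
  36→58: 22 bp
  58→66: 8 bp
  66→75: 9 bp
  75→85: 10 bp
  85→112: 27 bp
  112→119: 7 bp
  119→128: 9 bp
  128→138: 10 bp
  138→146: 8 bp
  146→156: 10 bp
  156→165: 9 bp
  165→181: 16 bp
  181→191: 10 bp
  191→208: 17 bp
  208→220: 12 bp
  220→231: 11 bp
  231→243: 12 bp
  243→5 (wrap): 249-243+5 = 11 bp

[5,7,8,8,8,9,9,9,9,9,10,10,10,10,11,11,12,12,16,17,22,27]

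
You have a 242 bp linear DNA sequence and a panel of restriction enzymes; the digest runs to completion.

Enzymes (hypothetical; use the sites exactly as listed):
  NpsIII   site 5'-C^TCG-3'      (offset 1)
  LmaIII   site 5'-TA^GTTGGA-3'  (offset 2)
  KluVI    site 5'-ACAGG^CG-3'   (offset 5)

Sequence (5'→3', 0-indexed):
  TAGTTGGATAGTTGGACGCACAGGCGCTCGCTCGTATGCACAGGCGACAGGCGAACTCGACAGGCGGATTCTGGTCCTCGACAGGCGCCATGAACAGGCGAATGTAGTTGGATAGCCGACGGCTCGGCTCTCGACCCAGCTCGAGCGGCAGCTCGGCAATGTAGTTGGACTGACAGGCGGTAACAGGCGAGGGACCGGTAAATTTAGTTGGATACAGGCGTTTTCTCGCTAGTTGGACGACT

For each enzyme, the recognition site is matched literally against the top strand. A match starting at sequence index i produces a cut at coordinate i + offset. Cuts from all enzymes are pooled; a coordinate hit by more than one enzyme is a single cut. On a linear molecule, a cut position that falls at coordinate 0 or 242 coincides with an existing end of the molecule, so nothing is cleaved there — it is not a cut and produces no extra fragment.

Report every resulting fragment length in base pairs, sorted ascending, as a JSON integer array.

[2,3,4,5,6,7,7,7,8,8,8,8,10,10,11,11,12,12,13,13,13,14,14,17,19]

Per-enzyme occurrences:
  NpsIII CTCG/1: at [26, 30, 55, 76, 122, 129, 139, 151, 224] ⇒ [27, 31, 56, 77, 123, 130, 140, 152, 225]
  LmaIII TAGTTGGA/2: at [0, 8, 104, 161, 204, 229] ⇒ [2, 10, 106, 163, 206, 231]
  KluVI ACAGGCG/5: at [19, 39, 46, 59, 80, 93, 172, 182, 213] ⇒ [24, 44, 51, 64, 85, 98, 177, 187, 218]

All cut coordinates (distinct, sorted): [2, 10, 24, 27, 31, 44, 51, 56, 64, 77, 85, 98, 106, 123, 130, 140, 152, 163, 177, 187, 206, 218, 225, 231]

Fragments:
  [0,2): 2 bp
  [2,10): 8 bp
  [10,24): 14 bp
  [24,27): 3 bp
  [27,31): 4 bp
  [31,44): 13 bp
  [44,51): 7 bp
  [51,56): 5 bp
  [56,64): 8 bp
  [64,77): 13 bp
  [77,85): 8 bp
  [85,98): 13 bp
  [98,106): 8 bp
  [106,123): 17 bp
  [123,130): 7 bp
  [130,140): 10 bp
  [140,152): 12 bp
  [152,163): 11 bp
  [163,177): 14 bp
  [177,187): 10 bp
  [187,206): 19 bp
  [206,218): 12 bp
  [218,225): 7 bp
  [225,231): 6 bp
  [231,242): 11 bp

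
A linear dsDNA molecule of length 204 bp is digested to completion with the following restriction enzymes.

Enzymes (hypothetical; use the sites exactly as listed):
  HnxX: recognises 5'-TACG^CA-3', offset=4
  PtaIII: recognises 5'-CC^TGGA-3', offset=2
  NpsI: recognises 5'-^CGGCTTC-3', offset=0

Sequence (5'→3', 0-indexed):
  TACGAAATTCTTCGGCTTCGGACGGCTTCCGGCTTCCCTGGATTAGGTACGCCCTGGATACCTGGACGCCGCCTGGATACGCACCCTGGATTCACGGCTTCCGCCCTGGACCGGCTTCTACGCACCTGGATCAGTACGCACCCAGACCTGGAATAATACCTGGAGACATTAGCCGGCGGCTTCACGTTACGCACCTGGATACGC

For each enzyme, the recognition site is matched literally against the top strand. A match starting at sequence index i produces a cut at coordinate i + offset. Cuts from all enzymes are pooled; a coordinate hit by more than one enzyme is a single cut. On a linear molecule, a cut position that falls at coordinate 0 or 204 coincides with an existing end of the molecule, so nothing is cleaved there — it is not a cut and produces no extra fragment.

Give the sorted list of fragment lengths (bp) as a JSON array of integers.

Per-enzyme occurrences:
  HnxX TACGCA/4: at [77, 118, 134, 187] ⇒ [81, 122, 138, 191]
  PtaIII CCTGGA/2: at [36, 52, 60, 71, 84, 104, 124, 146, 158, 193] ⇒ [38, 54, 62, 73, 86, 106, 126, 148, 160, 195]
  NpsI CGGCTTC/0: at [12, 22, 29, 94, 111, 176] ⇒ [12, 22, 29, 94, 111, 176]

Pooled cuts: [12, 22, 29, 38, 54, 62, 73, 81, 86, 94, 106, 111, 122, 126, 138, 148, 160, 176, 191, 195]

Fragments:
  [0,12): 12 bp
  [12,22): 10 bp
  [22,29): 7 bp
  [29,38): 9 bp
  [38,54): 16 bp
  [54,62): 8 bp
  [62,73): 11 bp
  [73,81): 8 bp
  [81,86): 5 bp
  [86,94): 8 bp
  [94,106): 12 bp
  [106,111): 5 bp
  [111,122): 11 bp
  [122,126): 4 bp
  [126,138): 12 bp
  [138,148): 10 bp
  [148,160): 12 bp
  [160,176): 16 bp
  [176,191): 15 bp
  [191,195): 4 bp
  [195,204): 9 bp

[4,4,5,5,7,8,8,8,9,9,10,10,11,11,12,12,12,12,15,16,16]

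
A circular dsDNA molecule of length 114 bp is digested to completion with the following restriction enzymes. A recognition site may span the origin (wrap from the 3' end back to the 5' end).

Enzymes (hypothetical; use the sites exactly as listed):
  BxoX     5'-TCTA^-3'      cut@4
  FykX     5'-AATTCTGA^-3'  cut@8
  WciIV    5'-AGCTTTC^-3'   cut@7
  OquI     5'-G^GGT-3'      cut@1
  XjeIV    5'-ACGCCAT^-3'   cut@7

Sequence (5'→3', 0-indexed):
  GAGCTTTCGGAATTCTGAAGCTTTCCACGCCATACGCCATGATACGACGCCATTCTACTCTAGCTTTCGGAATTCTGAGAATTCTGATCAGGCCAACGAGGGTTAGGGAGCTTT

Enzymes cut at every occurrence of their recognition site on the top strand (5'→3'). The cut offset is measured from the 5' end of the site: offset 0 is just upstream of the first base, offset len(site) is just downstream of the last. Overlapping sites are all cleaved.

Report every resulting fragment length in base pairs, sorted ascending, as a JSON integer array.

Site scan:
  BxoX (TCTA, off=4): starts [53, 58] → cuts [57, 62]
  FykX (AATTCTGA, off=8): starts [10, 70, 79] → cuts [18, 78, 87]
  WciIV (AGCTTTC, off=7): starts [1, 18, 61] → cuts [8, 25, 68]
  OquI (GGGT, off=1): starts [99] → cuts [100]
  XjeIV (ACGCCAT, off=7): starts [26, 33, 46] → cuts [33, 40, 53]

Pooled cuts: [8, 18, 25, 33, 40, 53, 57, 62, 68, 78, 87, 100]

Fragments:
  8→18: 10 bp
  18→25: 7 bp
  25→33: 8 bp
  33→40: 7 bp
  40→53: 13 bp
  53→57: 4 bp
  57→62: 5 bp
  62→68: 6 bp
  68→78: 10 bp
  78→87: 9 bp
  87→100: 13 bp
  100→8 (wrap): 114-100+8 = 22 bp

[4,5,6,7,7,8,9,10,10,13,13,22]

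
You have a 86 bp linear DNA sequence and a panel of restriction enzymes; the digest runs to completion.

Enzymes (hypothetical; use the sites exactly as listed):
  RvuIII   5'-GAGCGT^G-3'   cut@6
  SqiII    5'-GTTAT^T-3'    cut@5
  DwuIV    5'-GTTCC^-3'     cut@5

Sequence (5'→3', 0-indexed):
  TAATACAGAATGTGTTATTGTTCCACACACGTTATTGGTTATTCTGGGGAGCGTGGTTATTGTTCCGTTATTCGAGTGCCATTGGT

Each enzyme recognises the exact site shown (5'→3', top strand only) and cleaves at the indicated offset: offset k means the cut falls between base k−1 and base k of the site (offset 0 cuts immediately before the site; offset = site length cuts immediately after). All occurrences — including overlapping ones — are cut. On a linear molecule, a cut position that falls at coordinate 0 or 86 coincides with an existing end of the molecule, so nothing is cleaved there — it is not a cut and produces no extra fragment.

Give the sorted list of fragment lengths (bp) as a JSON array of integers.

Per-enzyme occurrences:
  RvuIII (GAGCGTG, off=6): starts [48] → cuts [54]
  SqiII (GTTATT, off=5): starts [13, 30, 37, 55, 66] → cuts [18, 35, 42, 60, 71]
  DwuIV (GTTCC, off=5): starts [19, 61] → cuts [24, 66]

Pooled cuts: [18, 24, 35, 42, 54, 60, 66, 71]

Fragment lengths:
  [0,18): 18 bp
  [18,24): 6 bp
  [24,35): 11 bp
  [35,42): 7 bp
  [42,54): 12 bp
  [54,60): 6 bp
  [60,66): 6 bp
  [66,71): 5 bp
  [71,86): 15 bp

[5,6,6,6,7,11,12,15,18]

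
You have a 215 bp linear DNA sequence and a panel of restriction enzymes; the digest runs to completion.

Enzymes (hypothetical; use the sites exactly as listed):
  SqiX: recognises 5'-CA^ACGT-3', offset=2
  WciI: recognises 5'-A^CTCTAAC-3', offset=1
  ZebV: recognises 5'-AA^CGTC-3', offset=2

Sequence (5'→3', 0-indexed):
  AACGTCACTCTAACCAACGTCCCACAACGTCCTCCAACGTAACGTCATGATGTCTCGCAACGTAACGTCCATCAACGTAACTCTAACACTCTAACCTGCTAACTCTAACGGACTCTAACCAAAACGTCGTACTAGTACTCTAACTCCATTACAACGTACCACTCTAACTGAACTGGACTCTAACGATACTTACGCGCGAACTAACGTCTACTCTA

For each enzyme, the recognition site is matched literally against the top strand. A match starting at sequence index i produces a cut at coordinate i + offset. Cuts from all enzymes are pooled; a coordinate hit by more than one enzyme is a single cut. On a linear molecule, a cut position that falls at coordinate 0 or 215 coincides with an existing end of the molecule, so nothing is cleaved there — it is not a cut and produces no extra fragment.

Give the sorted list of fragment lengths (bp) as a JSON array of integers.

[1,1,2,5,6,6,6,8,8,9,9,9,9,10,11,12,13,14,16,16,17,27]

Scan for sites:
  SqiX CAACGT/2: at [14, 24, 34, 57, 72, 151] ⇒ [16, 26, 36, 59, 74, 153]
  WciI ACTCTAAC/1: at [6, 79, 87, 101, 111, 136, 160, 176] ⇒ [7, 80, 88, 102, 112, 137, 161, 177]
  ZebV AACGTC/2: at [0, 15, 25, 40, 63, 122, 202] ⇒ [2, 17, 27, 42, 65, 124, 204]

All cut coordinates (distinct, sorted): [2, 7, 16, 17, 26, 27, 36, 42, 59, 65, 74, 80, 88, 102, 112, 124, 137, 153, 161, 177, 204]

Fragment lengths:
  [0,2): 2 bp
  [2,7): 5 bp
  [7,16): 9 bp
  [16,17): 1 bp
  [17,26): 9 bp
  [26,27): 1 bp
  [27,36): 9 bp
  [36,42): 6 bp
  [42,59): 17 bp
  [59,65): 6 bp
  [65,74): 9 bp
  [74,80): 6 bp
  [80,88): 8 bp
  [88,102): 14 bp
  [102,112): 10 bp
  [112,124): 12 bp
  [124,137): 13 bp
  [137,153): 16 bp
  [153,161): 8 bp
  [161,177): 16 bp
  [177,204): 27 bp
  [204,215): 11 bp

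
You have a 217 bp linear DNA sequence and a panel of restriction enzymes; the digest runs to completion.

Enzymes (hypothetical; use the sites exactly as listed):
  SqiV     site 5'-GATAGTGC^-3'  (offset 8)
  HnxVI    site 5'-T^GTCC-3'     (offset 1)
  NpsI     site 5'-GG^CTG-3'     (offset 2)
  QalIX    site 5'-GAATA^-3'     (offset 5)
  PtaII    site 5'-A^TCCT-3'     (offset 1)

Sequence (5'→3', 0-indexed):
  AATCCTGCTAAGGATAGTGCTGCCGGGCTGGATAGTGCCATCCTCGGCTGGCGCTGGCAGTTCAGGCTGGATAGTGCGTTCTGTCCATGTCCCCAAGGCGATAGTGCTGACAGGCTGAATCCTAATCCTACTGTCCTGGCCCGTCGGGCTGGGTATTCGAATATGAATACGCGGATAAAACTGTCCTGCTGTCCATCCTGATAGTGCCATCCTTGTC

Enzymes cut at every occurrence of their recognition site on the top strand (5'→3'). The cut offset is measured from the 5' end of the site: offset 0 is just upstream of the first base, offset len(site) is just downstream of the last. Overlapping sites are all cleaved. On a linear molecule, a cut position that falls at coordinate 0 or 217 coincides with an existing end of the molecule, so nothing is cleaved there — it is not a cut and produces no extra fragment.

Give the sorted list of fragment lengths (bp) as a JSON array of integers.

Scan for sites:
  SqiV GATAGTGC/8: at [12, 30, 69, 99, 199] ⇒ [20, 38, 77, 107, 207]
  HnxVI TGTCC/1: at [81, 87, 131, 181, 189] ⇒ [82, 88, 132, 182, 190]
  NpsI GGCTG/2: at [25, 45, 64, 112, 146] ⇒ [27, 47, 66, 114, 148]
  QalIX GAATA/5: at [158, 164] ⇒ [163, 169]
  PtaII ATCCT/1: at [1, 39, 118, 124, 194, 208] ⇒ [2, 40, 119, 125, 195, 209]

All cut coordinates (distinct, sorted): [2, 20, 27, 38, 40, 47, 66, 77, 82, 88, 107, 114, 119, 125, 132, 148, 163, 169, 182, 190, 195, 207, 209]

Fragment lengths:
  [0,2): 2 bp
  [2,20): 18 bp
  [20,27): 7 bp
  [27,38): 11 bp
  [38,40): 2 bp
  [40,47): 7 bp
  [47,66): 19 bp
  [66,77): 11 bp
  [77,82): 5 bp
  [82,88): 6 bp
  [88,107): 19 bp
  [107,114): 7 bp
  [114,119): 5 bp
  [119,125): 6 bp
  [125,132): 7 bp
  [132,148): 16 bp
  [148,163): 15 bp
  [163,169): 6 bp
  [169,182): 13 bp
  [182,190): 8 bp
  [190,195): 5 bp
  [195,207): 12 bp
  [207,209): 2 bp
  [209,217): 8 bp

[2,2,2,5,5,5,6,6,6,7,7,7,7,8,8,11,11,12,13,15,16,18,19,19]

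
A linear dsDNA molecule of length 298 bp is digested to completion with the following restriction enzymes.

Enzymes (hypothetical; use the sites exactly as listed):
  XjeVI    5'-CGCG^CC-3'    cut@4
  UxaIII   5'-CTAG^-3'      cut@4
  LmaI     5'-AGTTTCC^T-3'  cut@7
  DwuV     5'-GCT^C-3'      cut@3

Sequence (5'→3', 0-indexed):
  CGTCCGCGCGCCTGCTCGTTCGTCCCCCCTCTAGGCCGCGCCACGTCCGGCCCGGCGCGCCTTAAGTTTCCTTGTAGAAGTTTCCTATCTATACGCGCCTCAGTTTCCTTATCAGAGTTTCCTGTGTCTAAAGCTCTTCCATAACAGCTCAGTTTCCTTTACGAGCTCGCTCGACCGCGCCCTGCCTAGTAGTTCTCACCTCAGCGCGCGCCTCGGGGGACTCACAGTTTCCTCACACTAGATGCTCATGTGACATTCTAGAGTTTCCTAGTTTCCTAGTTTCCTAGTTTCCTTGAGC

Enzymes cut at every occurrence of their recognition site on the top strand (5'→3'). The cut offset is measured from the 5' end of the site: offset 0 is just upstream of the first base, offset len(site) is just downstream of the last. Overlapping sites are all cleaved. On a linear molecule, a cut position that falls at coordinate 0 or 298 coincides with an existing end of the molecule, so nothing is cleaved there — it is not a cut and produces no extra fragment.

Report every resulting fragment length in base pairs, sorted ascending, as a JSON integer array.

[3,3,3,4,5,5,5,5,6,6,6,7,8,8,9,10,10,10,11,12,12,13,14,14,14,15,18,19,21,22]

Scan for sites:
  XjeVI (CGCGCC, off=4): starts [6, 36, 55, 93, 175, 206] → cuts [10, 40, 59, 97, 179, 210]
  UxaIII (CTAG, off=4): starts [30, 185, 237, 257, 267, 275, 283] → cuts [34, 189, 241, 261, 271, 279, 287]
  LmaI (AGTTTCCT, off=7): starts [64, 78, 101, 115, 150, 225, 261, 269, 277, 285] → cuts [71, 85, 108, 122, 157, 232, 268, 276, 284, 292]
  DwuV (GCTC, off=3): starts [13, 132, 146, 164, 168, 243] → cuts [16, 135, 149, 167, 171, 246]

Pooled cuts: [10, 16, 34, 40, 59, 71, 85, 97, 108, 122, 135, 149, 157, 167, 171, 179, 189, 210, 232, 241, 246, 261, 268, 271, 276, 279, 284, 287, 292]

Fragment lengths:
  [0,10): 10 bp
  [10,16): 6 bp
  [16,34): 18 bp
  [34,40): 6 bp
  [40,59): 19 bp
  [59,71): 12 bp
  [71,85): 14 bp
  [85,97): 12 bp
  [97,108): 11 bp
  [108,122): 14 bp
  [122,135): 13 bp
  [135,149): 14 bp
  [149,157): 8 bp
  [157,167): 10 bp
  [167,171): 4 bp
  [171,179): 8 bp
  [179,189): 10 bp
  [189,210): 21 bp
  [210,232): 22 bp
  [232,241): 9 bp
  [241,246): 5 bp
  [246,261): 15 bp
  [261,268): 7 bp
  [268,271): 3 bp
  [271,276): 5 bp
  [276,279): 3 bp
  [279,284): 5 bp
  [284,287): 3 bp
  [287,292): 5 bp
  [292,298): 6 bp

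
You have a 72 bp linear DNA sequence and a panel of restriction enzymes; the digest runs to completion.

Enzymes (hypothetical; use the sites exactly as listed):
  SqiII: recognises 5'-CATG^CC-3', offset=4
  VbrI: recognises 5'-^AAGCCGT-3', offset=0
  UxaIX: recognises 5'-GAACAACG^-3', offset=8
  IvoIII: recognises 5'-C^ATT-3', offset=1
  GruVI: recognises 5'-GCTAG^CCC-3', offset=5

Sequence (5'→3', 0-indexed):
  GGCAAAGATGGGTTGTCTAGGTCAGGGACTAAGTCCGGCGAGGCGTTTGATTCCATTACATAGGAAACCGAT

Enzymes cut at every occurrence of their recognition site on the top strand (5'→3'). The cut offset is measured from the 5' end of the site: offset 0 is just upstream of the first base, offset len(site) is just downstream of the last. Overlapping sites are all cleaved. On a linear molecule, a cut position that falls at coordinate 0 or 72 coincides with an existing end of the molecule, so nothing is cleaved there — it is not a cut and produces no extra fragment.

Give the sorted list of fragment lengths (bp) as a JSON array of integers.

Site scan:
  SqiII (CATGCC, off=4): no sites
  VbrI (AAGCCGT, off=0): no sites
  UxaIX (GAACAACG, off=8): no sites
  IvoIII CATT/1: at [53] ⇒ [54]
  GruVI (GCTAGCCC, off=5): no sites

Pooled cuts: [54]

Fragment lengths:
  [0,54): 54 bp
  [54,72): 18 bp

[18,54]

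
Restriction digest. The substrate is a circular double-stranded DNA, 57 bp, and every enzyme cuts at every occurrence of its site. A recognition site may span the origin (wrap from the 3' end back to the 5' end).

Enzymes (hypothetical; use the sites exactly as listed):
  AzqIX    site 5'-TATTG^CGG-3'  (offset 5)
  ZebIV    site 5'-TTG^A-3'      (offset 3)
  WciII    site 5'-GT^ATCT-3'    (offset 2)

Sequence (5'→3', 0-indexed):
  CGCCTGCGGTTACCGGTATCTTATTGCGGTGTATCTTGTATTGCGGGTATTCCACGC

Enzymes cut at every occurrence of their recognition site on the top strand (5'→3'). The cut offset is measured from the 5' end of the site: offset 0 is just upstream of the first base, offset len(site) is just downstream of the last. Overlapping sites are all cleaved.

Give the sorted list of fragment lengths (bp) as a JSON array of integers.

[6,9,11,31]

Scan for sites:
  AzqIX TATTGCGG/5: at [21, 38] ⇒ [26, 43]
  ZebIV (TTGA, off=3): no sites
  WciII GTATCT/2: at [15, 30] ⇒ [17, 32]

Pooled cuts: [17, 26, 32, 43]

Fragment lengths:
  17→26: 9 bp
  26→32: 6 bp
  32→43: 11 bp
  43→17 (wrap): 57-43+17 = 31 bp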